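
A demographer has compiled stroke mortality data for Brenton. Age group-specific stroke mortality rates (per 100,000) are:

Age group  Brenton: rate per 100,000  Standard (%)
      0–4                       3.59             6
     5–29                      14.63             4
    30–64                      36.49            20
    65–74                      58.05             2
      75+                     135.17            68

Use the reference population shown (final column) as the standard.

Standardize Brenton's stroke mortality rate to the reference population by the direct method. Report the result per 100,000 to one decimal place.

Standard weights: 0.06, 0.04, 0.20, 0.02, 0.68.
Standardized rate: 0.0600×3.59 + 0.0400×14.63 + 0.2000×36.49 + 0.0200×58.05 + 0.6800×135.17 = 101.1752 per 100,000.

101.2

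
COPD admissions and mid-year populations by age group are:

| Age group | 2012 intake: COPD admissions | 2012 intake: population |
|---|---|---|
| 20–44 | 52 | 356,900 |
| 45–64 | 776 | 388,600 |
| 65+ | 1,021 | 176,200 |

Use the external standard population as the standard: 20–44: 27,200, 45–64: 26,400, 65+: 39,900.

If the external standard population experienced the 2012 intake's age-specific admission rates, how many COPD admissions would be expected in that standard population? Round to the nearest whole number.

288

Age-specific rates per 10,000 for the 2012 intake: 1.46, 19.97, 57.95.
Expected COPD admissions = Σ (standard pop × age-specific rate ÷ 10,000)
= 27,200×1.46/10,000 + 26,400×19.97/10,000 + 39,900×57.95/10,000
= 3.96 + 52.72 + 231.20 = 287.88.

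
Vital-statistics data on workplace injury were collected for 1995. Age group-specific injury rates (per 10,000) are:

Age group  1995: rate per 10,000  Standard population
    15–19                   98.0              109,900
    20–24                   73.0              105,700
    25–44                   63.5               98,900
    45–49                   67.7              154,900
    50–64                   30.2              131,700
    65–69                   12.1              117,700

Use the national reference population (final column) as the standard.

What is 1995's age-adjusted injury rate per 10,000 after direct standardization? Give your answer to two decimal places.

56.56

Standard total = 718,800; weights = 0.1529, 0.1471, 0.1376, 0.2155, 0.1832, 0.1637.
Standardized rate: 0.1529×98.0 + 0.1471×73.0 + 0.1376×63.5 + 0.2155×67.7 + 0.1832×30.2 + 0.1637×12.1 = 56.5591 per 10,000.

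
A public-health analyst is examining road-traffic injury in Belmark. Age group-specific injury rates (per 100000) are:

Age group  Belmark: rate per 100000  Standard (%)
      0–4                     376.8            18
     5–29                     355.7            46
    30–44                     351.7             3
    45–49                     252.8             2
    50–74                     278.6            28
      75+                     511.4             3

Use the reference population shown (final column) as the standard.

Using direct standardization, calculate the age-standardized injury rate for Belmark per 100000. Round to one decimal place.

Standard weights: 0.18, 0.46, 0.03, 0.02, 0.28, 0.03.
Standardized rate: 0.1800×376.8 + 0.4600×355.7 + 0.0300×351.7 + 0.0200×252.8 + 0.2800×278.6 + 0.0300×511.4 = 340.4030 per 100000.

340.4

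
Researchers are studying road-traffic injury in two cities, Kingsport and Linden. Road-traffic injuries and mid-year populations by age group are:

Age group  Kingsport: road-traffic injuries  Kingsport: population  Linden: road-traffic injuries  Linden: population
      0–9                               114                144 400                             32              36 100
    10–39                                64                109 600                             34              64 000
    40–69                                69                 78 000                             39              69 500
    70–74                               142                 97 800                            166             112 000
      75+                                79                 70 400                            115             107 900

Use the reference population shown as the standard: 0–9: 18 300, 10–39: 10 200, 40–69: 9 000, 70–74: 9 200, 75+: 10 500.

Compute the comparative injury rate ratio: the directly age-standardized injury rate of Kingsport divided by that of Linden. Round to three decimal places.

1.039

Age-specific rates per 100 000 for Kingsport: 78.95, 58.39, 88.46, 145.19, 112.22.
For Linden: 88.64, 53.13, 56.12, 148.21, 106.58.
Standard total = 57 200; weights = 0.3199, 0.1783, 0.1573, 0.1608, 0.1836.
Kingsport: 0.3199×78.95 + 0.1783×58.39 + 0.1573×88.46 + 0.1608×145.19 + 0.1836×112.22 = 93.5414 per 100 000.
Linden: 0.3199×88.64 + 0.1783×53.13 + 0.1573×56.12 + 0.1608×148.21 + 0.1836×106.58 = 90.0653 per 100 000.
Ratio = 93.5414 ÷ 90.0653 = 1.03859.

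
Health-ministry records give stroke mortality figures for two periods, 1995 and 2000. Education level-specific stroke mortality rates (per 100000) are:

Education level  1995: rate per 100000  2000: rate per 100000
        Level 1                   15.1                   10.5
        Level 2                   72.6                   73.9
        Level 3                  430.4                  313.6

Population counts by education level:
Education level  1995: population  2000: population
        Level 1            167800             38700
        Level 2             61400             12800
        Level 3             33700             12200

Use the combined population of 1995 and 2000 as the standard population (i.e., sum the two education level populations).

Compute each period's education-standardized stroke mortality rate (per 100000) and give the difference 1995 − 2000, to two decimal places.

Combined standard total = 326600; weights = 0.6323, 0.2272, 0.1405.
1995: 0.6323×15.1 + 0.2272×72.6 + 0.1405×430.4 = 86.5292 per 100000.
2000: 0.6323×10.5 + 0.2272×73.9 + 0.1405×313.6 = 67.5011 per 100000.
Difference = 86.5292 − 67.5011 = 19.0280.

19.03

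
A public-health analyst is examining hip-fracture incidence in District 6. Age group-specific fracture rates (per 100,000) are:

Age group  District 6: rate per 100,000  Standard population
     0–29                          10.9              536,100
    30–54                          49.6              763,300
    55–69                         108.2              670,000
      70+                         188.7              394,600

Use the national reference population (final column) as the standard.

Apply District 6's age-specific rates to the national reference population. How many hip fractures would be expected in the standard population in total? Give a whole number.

1907

Expected hip fractures = Σ (standard pop × age-specific rate ÷ 100,000)
= 536,100×10.9/100,000 + 763,300×49.6/100,000 + 670,000×108.2/100,000 + 394,600×188.7/100,000
= 58.43 + 378.60 + 724.94 + 744.61 = 1906.58.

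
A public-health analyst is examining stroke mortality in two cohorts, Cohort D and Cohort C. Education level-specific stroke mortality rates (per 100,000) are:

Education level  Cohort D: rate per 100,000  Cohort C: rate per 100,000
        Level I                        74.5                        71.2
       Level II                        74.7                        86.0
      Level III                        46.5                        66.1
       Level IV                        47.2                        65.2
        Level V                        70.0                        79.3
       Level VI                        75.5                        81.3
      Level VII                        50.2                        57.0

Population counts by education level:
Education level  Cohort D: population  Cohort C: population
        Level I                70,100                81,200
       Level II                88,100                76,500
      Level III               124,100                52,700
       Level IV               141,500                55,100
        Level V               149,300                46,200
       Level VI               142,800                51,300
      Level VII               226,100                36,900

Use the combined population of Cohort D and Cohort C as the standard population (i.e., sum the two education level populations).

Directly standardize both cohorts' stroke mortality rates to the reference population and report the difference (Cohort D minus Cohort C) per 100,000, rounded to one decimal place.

-9.8

Combined standard total = 1,341,900; weights = 0.1128, 0.1227, 0.1318, 0.1465, 0.1457, 0.1446, 0.1960.
Cohort D: 0.1128×74.5 + 0.1227×74.7 + 0.1318×46.5 + 0.1465×47.2 + 0.1457×70.0 + 0.1446×75.5 + 0.1960×50.2 = 61.5622 per 100,000.
Cohort C: 0.1128×71.2 + 0.1227×86.0 + 0.1318×66.1 + 0.1465×65.2 + 0.1457×79.3 + 0.1446×81.3 + 0.1960×57.0 = 71.3223 per 100,000.
Difference = 61.5622 − 71.3223 = -9.7601.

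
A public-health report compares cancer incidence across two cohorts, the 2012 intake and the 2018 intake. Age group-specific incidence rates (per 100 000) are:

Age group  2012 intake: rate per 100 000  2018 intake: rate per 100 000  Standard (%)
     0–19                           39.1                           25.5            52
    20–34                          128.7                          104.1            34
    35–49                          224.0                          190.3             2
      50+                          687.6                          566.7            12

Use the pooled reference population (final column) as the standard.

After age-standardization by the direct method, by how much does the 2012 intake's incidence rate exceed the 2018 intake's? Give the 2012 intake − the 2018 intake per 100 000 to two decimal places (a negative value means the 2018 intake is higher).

Standard weights: 0.52, 0.34, 0.02, 0.12.
The 2012 intake: 0.5200×39.1 + 0.3400×128.7 + 0.0200×224.0 + 0.1200×687.6 = 151.0820 per 100 000.
The 2018 intake: 0.5200×25.5 + 0.3400×104.1 + 0.0200×190.3 + 0.1200×566.7 = 120.4640 per 100 000.
Difference = 151.0820 − 120.4640 = 30.6180.

30.62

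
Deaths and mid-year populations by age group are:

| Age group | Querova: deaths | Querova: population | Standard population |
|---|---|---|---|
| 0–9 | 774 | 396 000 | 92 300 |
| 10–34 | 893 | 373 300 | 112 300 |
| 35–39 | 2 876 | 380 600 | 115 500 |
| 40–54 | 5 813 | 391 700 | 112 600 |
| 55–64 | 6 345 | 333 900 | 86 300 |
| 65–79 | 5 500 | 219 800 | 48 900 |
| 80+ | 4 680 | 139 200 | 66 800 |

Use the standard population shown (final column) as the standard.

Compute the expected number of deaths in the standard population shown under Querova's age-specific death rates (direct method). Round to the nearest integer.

8102

Age-specific rates per 100 000 for Querova: 195.45, 239.22, 755.65, 1484.04, 1900.27, 2502.27, 3362.07.
Expected deaths = Σ (standard pop × age-specific rate ÷ 100 000)
= 92 300×195.45/100 000 + 112 300×239.22/100 000 + 115 500×755.65/100 000 + 112 600×1484.04/100 000 + 86 300×1900.27/100 000 + 48 900×2502.27/100 000 + 66 800×3362.07/100 000
= 180.40 + 268.64 + 872.77 + 1671.03 + 1639.93 + 1223.61 + 2245.86 = 8102.26.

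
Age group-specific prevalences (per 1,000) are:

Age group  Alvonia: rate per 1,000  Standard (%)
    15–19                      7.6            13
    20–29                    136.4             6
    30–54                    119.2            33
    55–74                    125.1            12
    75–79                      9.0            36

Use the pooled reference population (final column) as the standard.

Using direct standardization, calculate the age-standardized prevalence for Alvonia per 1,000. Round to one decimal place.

Standard weights: 0.13, 0.06, 0.33, 0.12, 0.36.
Standardized rate: 0.1300×7.6 + 0.0600×136.4 + 0.3300×119.2 + 0.1200×125.1 + 0.3600×9.0 = 66.7600 per 1,000.

66.8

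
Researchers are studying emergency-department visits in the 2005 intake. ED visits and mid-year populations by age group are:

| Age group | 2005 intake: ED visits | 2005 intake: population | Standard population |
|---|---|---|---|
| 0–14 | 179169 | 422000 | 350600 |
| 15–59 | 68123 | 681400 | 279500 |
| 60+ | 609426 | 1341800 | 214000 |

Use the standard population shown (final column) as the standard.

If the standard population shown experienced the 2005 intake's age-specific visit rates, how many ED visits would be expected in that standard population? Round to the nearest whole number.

Age-specific rates per 1000 for the 2005 intake: 424.571, 99.975, 454.185.
Expected ED visits = Σ (standard pop × age-specific rate ÷ 1000)
= 350600×424.571/1000 + 279500×99.975/1000 + 214000×454.185/1000
= 148854.62 + 27943.03 + 97195.68 = 273993.33.

273993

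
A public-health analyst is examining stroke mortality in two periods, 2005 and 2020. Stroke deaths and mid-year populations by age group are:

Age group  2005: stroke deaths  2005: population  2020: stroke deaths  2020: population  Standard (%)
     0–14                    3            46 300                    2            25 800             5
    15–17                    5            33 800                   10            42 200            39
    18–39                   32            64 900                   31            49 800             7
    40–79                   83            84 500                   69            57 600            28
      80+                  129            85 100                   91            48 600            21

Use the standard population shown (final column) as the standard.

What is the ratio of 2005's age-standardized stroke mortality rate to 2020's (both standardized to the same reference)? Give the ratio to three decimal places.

Age-specific rates per 100 000 for 2005: 6.48, 14.79, 49.31, 98.22, 151.59.
For 2020: 7.75, 23.70, 62.25, 119.79, 187.24.
Standard weights: 0.05, 0.39, 0.07, 0.28, 0.21.
2005: 0.0500×6.48 + 0.3900×14.79 + 0.0700×49.31 + 0.2800×98.22 + 0.2100×151.59 = 68.8808 per 100 000.
2020: 0.0500×7.75 + 0.3900×23.70 + 0.0700×62.25 + 0.2800×119.79 + 0.2100×187.24 = 86.8494 per 100 000.
Ratio = 68.8808 ÷ 86.8494 = 0.79311.

0.793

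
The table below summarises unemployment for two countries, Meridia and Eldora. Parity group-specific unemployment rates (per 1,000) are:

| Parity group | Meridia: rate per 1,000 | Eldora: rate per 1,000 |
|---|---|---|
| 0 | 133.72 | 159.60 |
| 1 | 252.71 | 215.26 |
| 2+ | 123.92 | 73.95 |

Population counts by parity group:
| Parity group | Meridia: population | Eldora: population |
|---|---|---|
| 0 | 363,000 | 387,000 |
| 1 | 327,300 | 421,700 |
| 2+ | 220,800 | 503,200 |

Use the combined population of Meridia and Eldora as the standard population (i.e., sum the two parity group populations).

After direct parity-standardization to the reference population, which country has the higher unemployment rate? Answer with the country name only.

Combined standard total = 2,223,000; weights = 0.3374, 0.3369, 0.3257.
Meridia: 0.3374×133.72 + 0.3369×252.71 + 0.3257×123.92 = 170.6198 per 1,000.
Eldora: 0.3374×159.60 + 0.3369×215.26 + 0.3257×73.95 = 150.4586 per 1,000.

Meridia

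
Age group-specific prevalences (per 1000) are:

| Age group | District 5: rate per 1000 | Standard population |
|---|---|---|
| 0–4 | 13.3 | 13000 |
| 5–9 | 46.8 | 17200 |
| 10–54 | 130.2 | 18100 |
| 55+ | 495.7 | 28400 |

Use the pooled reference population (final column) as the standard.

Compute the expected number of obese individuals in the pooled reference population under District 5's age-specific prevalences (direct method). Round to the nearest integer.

17412

Expected obese individuals = Σ (standard pop × age-specific rate ÷ 1000)
= 13000×13.3/1000 + 17200×46.8/1000 + 18100×130.2/1000 + 28400×495.7/1000
= 172.90 + 804.96 + 2356.62 + 14077.88 = 17412.36.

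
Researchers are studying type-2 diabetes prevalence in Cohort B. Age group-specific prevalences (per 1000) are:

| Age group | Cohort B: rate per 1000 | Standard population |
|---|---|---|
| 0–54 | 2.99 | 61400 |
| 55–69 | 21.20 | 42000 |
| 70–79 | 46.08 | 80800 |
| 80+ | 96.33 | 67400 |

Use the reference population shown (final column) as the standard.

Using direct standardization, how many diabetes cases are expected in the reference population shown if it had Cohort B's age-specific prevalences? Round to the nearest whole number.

Expected diabetes cases = Σ (standard pop × age-specific rate ÷ 1000)
= 61400×2.99/1000 + 42000×21.20/1000 + 80800×46.08/1000 + 67400×96.33/1000
= 183.59 + 890.40 + 3723.26 + 6492.64 = 11289.89.

11290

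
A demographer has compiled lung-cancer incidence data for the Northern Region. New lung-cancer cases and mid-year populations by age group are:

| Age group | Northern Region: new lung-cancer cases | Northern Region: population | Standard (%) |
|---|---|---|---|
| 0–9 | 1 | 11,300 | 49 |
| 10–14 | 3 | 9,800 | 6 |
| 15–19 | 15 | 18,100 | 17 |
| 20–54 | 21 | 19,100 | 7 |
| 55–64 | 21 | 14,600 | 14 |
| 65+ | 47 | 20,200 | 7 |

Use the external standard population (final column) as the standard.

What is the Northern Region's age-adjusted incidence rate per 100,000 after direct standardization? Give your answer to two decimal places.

64.38

Age-specific rates per 100,000 for the Northern Region: 8.85, 30.61, 82.87, 109.95, 143.84, 232.67.
Standard weights: 0.49, 0.06, 0.17, 0.07, 0.14, 0.07.
Standardized rate: 0.4900×8.85 + 0.0600×30.61 + 0.1700×82.87 + 0.0700×109.95 + 0.1400×143.84 + 0.0700×232.67 = 64.3819 per 100,000.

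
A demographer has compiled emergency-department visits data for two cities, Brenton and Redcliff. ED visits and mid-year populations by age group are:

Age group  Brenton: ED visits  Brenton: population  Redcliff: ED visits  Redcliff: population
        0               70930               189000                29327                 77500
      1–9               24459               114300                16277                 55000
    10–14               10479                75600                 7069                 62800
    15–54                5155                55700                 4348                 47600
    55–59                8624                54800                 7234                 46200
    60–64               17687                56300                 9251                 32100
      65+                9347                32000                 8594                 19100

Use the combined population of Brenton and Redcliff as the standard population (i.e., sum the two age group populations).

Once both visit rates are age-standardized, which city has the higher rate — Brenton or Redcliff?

Redcliff

Age-specific rates per 1000 for Brenton: 375.291, 213.990, 138.611, 92.549, 157.372, 314.156, 292.094.
For Redcliff: 378.413, 295.945, 112.564, 91.345, 156.580, 288.193, 449.948.
Combined standard total = 918000; weights = 0.2903, 0.1844, 0.1508, 0.1125, 0.1100, 0.0963, 0.0557.
Brenton: 0.2903×375.291 + 0.1844×213.990 + 0.1508×138.611 + 0.1125×92.549 + 0.1100×157.372 + 0.0963×314.156 + 0.0557×292.094 = 243.5508 per 1000.
Redcliff: 0.2903×378.413 + 0.1844×295.945 + 0.1508×112.564 + 0.1125×91.345 + 0.1100×156.580 + 0.0963×288.193 + 0.0557×449.948 = 261.7086 per 1000.
The crude rates (253.91 vs 241.26) would put Brenton higher, but that reflects its age composition; once standardized to a common age structure, Redcliff has the higher underlying rate.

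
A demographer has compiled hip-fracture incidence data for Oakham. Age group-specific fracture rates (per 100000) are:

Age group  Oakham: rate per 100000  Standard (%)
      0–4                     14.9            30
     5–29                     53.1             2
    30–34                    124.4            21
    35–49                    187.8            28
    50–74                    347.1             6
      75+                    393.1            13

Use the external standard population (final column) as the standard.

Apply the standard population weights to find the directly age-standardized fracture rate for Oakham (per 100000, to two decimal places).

Standard weights: 0.30, 0.02, 0.21, 0.28, 0.06, 0.13.
Standardized rate: 0.3000×14.9 + 0.0200×53.1 + 0.2100×124.4 + 0.2800×187.8 + 0.0600×347.1 + 0.1300×393.1 = 156.1690 per 100000.

156.17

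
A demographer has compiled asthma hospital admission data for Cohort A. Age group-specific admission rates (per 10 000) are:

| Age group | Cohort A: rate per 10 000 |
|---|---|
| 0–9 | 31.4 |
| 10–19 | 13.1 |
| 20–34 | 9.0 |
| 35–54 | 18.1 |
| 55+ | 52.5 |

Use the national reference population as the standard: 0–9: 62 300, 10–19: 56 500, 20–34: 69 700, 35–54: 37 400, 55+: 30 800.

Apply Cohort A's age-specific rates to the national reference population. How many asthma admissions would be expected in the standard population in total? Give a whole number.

562

Expected asthma admissions = Σ (standard pop × age-specific rate ÷ 10 000)
= 62 300×31.4/10 000 + 56 500×13.1/10 000 + 69 700×9.0/10 000 + 37 400×18.1/10 000 + 30 800×52.5/10 000
= 195.62 + 74.02 + 62.73 + 67.69 + 161.70 = 561.76.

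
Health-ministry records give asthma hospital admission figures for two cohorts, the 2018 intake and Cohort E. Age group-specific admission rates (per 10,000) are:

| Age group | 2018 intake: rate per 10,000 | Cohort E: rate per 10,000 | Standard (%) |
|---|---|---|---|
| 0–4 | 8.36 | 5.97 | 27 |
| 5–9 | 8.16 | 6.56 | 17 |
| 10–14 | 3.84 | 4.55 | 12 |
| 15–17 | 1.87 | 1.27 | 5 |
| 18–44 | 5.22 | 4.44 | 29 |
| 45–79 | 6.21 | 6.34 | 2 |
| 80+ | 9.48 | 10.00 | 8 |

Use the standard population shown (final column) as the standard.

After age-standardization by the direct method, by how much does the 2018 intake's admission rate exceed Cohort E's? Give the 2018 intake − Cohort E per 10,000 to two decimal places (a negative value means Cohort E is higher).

1.04

Standard weights: 0.27, 0.17, 0.12, 0.05, 0.29, 0.02, 0.08.
The 2018 intake: 0.2700×8.36 + 0.1700×8.16 + 0.1200×3.84 + 0.0500×1.87 + 0.2900×5.22 + 0.0200×6.21 + 0.0800×9.48 = 6.5951 per 10,000.
Cohort E: 0.2700×5.97 + 0.1700×6.56 + 0.1200×4.55 + 0.0500×1.27 + 0.2900×4.44 + 0.0200×6.34 + 0.0800×10.00 = 5.5510 per 10,000.
Difference = 6.5951 − 5.5510 = 1.0441.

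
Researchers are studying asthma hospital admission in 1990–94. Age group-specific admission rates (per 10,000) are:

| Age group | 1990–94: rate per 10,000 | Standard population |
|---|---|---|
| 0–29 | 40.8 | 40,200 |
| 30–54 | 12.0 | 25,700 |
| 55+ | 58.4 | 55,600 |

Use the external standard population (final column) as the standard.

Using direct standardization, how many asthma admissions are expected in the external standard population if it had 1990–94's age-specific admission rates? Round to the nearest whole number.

520

Expected asthma admissions = Σ (standard pop × age-specific rate ÷ 10,000)
= 40,200×40.8/10,000 + 25,700×12.0/10,000 + 55,600×58.4/10,000
= 164.02 + 30.84 + 324.70 = 519.56.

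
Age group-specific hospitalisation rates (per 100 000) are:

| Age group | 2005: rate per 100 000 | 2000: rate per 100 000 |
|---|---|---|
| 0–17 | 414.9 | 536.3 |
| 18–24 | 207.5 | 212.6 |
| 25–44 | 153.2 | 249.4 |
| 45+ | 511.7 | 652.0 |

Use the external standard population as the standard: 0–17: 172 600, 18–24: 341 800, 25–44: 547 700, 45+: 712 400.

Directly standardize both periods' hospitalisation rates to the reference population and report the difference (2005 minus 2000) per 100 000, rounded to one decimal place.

-98.8

Standard total = 1 774 500; weights = 0.0973, 0.1926, 0.3087, 0.4015.
2005: 0.0973×414.9 + 0.1926×207.5 + 0.3087×153.2 + 0.4015×511.7 = 333.0391 per 100 000.
2000: 0.0973×536.3 + 0.1926×212.6 + 0.3087×249.4 + 0.4015×652.0 = 431.8474 per 100 000.
Difference = 333.0391 − 431.8474 = -98.8083.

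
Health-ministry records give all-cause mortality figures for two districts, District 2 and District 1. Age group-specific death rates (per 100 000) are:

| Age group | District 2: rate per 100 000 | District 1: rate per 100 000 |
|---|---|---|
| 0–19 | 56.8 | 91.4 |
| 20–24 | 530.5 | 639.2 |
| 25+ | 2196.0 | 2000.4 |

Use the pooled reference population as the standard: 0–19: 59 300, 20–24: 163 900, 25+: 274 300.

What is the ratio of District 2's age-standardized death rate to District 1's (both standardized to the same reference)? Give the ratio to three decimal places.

1.051

Standard total = 497 500; weights = 0.1192, 0.3294, 0.5514.
District 2: 0.1192×56.8 + 0.3294×530.5 + 0.5514×2196.0 = 1392.3216 per 100 000.
District 1: 0.1192×91.4 + 0.3294×639.2 + 0.5514×2000.4 = 1324.4113 per 100 000.
Ratio = 1392.3216 ÷ 1324.4113 = 1.05128.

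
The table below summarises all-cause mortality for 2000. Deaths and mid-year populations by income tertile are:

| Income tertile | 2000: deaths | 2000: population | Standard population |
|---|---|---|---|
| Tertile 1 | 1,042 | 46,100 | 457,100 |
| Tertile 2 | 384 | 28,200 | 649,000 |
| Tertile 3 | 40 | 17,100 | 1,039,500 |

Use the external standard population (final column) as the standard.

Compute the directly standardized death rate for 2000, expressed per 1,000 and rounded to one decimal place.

Income-specific rates per 1,000 for 2000: 22.603, 13.617, 2.339.
Standard total = 2,145,600; weights = 0.2130, 0.3025, 0.4845.
Standardized rate: 0.2130×22.603 + 0.3025×13.617 + 0.4845×2.339 = 10.0675 per 1,000.

10.1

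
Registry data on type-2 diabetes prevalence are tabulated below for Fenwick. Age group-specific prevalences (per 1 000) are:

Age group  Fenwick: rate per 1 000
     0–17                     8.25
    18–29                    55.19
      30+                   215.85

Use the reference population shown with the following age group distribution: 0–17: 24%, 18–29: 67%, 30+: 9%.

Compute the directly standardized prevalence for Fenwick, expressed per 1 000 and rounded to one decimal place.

58.4

Standard weights: 0.24, 0.67, 0.09.
Standardized rate: 0.2400×8.25 + 0.6700×55.19 + 0.0900×215.85 = 58.3838 per 1 000.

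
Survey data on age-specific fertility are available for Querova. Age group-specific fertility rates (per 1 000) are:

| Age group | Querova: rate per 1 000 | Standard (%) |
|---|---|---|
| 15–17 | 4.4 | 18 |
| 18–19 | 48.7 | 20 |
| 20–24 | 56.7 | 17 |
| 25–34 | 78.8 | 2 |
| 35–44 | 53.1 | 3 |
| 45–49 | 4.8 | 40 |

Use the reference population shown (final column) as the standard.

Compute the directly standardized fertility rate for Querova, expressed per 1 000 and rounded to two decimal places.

25.26

Standard weights: 0.18, 0.20, 0.17, 0.02, 0.03, 0.40.
Standardized rate: 0.1800×4.4 + 0.2000×48.7 + 0.1700×56.7 + 0.0200×78.8 + 0.0300×53.1 + 0.4000×4.8 = 25.2600 per 1 000.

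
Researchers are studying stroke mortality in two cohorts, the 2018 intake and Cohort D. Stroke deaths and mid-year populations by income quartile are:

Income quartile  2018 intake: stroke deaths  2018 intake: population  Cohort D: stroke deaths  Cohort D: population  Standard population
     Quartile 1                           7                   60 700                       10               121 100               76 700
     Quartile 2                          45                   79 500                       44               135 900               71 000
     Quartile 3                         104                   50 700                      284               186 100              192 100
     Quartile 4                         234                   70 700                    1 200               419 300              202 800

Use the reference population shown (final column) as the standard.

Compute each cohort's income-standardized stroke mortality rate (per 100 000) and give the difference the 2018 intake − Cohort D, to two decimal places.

38.97

Income-specific rates per 100 000 for the 2018 intake: 11.53, 56.60, 205.13, 330.98.
For Cohort D: 8.26, 32.38, 152.61, 286.19.
Standard total = 542 600; weights = 0.1414, 0.1309, 0.3540, 0.3738.
The 2018 intake: 0.1414×11.53 + 0.1309×56.60 + 0.3540×205.13 + 0.3738×330.98 = 205.3639 per 100 000.
Cohort D: 0.1414×8.26 + 0.1309×32.38 + 0.3540×152.61 + 0.3738×286.19 = 166.3976 per 100 000.
Difference = 205.3639 − 166.3976 = 38.9663.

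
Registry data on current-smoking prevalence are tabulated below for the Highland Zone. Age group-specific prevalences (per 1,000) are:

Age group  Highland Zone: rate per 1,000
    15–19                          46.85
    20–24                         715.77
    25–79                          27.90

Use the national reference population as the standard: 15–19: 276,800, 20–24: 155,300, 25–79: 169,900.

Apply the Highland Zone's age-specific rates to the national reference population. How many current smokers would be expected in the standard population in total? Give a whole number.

Expected current smokers = Σ (standard pop × age-specific rate ÷ 1,000)
= 276,800×46.85/1,000 + 155,300×715.77/1,000 + 169,900×27.90/1,000
= 12968.08 + 111159.08 + 4740.21 = 128867.37.

128867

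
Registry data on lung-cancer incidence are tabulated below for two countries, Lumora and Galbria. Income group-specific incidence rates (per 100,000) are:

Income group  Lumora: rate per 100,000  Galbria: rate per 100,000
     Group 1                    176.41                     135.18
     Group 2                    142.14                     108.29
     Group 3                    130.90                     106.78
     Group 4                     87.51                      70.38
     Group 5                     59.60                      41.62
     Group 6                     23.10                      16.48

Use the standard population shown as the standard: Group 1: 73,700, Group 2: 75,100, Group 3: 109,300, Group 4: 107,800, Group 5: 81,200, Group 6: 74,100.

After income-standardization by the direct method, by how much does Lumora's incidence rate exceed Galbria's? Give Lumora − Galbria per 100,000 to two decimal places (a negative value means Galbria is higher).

Standard total = 521,200; weights = 0.1414, 0.1441, 0.2097, 0.2068, 0.1558, 0.1422.
Lumora: 0.1414×176.41 + 0.1441×142.14 + 0.2097×130.90 + 0.2068×87.51 + 0.1558×59.60 + 0.1422×23.10 = 103.5463 per 100,000.
Galbria: 0.1414×135.18 + 0.1441×108.29 + 0.2097×106.78 + 0.2068×70.38 + 0.1558×41.62 + 0.1422×16.48 = 80.4952 per 100,000.
Difference = 103.5463 − 80.4952 = 23.0511.

23.05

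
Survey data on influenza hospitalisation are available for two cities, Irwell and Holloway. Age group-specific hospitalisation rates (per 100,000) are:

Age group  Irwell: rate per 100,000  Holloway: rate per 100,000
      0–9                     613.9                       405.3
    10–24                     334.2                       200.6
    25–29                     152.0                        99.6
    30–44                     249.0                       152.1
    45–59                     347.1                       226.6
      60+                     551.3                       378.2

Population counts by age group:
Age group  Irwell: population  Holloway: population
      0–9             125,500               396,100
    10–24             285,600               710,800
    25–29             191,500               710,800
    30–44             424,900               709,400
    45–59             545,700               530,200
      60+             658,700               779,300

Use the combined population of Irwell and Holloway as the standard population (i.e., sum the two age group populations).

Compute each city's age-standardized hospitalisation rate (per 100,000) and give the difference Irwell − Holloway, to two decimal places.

128.15

Combined standard total = 6,068,500; weights = 0.0860, 0.1642, 0.1487, 0.1869, 0.1773, 0.2370.
Irwell: 0.0860×613.9 + 0.1642×334.2 + 0.1487×152.0 + 0.1869×249.0 + 0.1773×347.1 + 0.2370×551.3 = 368.9564 per 100,000.
Holloway: 0.0860×405.3 + 0.1642×200.6 + 0.1487×99.6 + 0.1869×152.1 + 0.1773×226.6 + 0.2370×378.2 = 240.8056 per 100,000.
Difference = 368.9564 − 240.8056 = 128.1507.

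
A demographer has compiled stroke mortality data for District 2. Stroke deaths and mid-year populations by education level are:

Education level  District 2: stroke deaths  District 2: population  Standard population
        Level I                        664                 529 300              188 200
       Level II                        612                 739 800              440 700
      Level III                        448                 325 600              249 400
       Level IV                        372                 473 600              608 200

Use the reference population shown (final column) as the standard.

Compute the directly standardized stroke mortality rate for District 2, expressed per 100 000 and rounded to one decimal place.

95.6

Education-specific rates per 100 000 for District 2: 125.45, 82.73, 137.59, 78.55.
Standard total = 1 486 500; weights = 0.1266, 0.2965, 0.1678, 0.4091.
Standardized rate: 0.1266×125.45 + 0.2965×82.73 + 0.1678×137.59 + 0.4091×78.55 = 95.6302 per 100 000.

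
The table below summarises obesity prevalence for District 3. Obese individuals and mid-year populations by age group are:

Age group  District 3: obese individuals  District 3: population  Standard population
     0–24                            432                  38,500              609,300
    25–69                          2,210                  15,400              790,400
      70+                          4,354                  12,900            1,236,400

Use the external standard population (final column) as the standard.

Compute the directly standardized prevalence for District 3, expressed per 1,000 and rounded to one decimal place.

203.9

Age-specific rates per 1,000 for District 3: 11.221, 143.506, 337.519.
Standard total = 2,636,100; weights = 0.2311, 0.2998, 0.4690.
Standardized rate: 0.2311×11.221 + 0.2998×143.506 + 0.4690×337.519 = 203.9275 per 1,000.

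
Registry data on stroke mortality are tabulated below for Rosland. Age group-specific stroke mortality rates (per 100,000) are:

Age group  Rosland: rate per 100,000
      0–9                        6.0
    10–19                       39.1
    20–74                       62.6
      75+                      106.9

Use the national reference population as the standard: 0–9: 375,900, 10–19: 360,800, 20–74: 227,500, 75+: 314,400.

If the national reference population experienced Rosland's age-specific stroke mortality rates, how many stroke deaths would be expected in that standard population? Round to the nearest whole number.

Expected stroke deaths = Σ (standard pop × age-specific rate ÷ 100,000)
= 375,900×6.0/100,000 + 360,800×39.1/100,000 + 227,500×62.6/100,000 + 314,400×106.9/100,000
= 22.55 + 141.07 + 142.41 + 336.09 = 642.14.

642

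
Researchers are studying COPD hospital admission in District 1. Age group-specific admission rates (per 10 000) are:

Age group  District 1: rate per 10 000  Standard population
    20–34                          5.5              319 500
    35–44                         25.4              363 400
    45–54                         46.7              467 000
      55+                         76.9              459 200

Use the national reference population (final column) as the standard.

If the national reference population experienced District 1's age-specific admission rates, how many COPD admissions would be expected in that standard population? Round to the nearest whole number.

Expected COPD admissions = Σ (standard pop × age-specific rate ÷ 10 000)
= 319 500×5.5/10 000 + 363 400×25.4/10 000 + 467 000×46.7/10 000 + 459 200×76.9/10 000
= 175.72 + 923.04 + 2180.89 + 3531.25 = 6810.90.

6811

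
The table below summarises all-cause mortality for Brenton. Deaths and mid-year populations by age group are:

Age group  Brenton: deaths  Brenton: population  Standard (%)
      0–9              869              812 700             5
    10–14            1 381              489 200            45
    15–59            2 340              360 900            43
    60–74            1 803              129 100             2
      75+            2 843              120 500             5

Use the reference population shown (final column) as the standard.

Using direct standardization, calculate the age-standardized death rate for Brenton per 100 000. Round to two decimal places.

Age-specific rates per 100 000 for Brenton: 106.93, 282.30, 648.38, 1396.59, 2359.34.
Standard weights: 0.05, 0.45, 0.43, 0.02, 0.05.
Standardized rate: 0.0500×106.93 + 0.4500×282.30 + 0.4300×648.38 + 0.0200×1396.59 + 0.0500×2359.34 = 557.0819 per 100 000.

557.08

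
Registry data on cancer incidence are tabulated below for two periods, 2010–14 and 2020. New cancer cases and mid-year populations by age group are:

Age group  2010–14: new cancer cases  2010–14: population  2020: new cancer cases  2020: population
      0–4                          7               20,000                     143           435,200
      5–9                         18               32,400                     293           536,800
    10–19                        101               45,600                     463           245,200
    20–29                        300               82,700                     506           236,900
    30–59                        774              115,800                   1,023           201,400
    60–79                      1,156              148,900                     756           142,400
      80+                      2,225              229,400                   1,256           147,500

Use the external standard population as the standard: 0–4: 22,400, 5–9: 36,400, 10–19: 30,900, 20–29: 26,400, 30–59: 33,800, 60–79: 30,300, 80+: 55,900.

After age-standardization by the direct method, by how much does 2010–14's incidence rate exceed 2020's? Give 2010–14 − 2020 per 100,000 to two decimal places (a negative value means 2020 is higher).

103.81

Age-specific rates per 100,000 for 2010–14: 35.00, 55.56, 221.49, 362.76, 668.39, 776.36, 969.92.
For 2020: 32.86, 54.58, 188.83, 213.59, 507.94, 530.90, 851.53.
Standard total = 236,100; weights = 0.0949, 0.1542, 0.1309, 0.1118, 0.1432, 0.1283, 0.2368.
2010–14: 0.0949×35.00 + 0.1542×55.56 + 0.1309×221.49 + 0.1118×362.76 + 0.1432×668.39 + 0.1283×776.36 + 0.2368×969.92 = 506.4003 per 100,000.
2020: 0.0949×32.86 + 0.1542×54.58 + 0.1309×188.83 + 0.1118×213.59 + 0.1432×507.94 + 0.1283×530.90 + 0.2368×851.53 = 402.5896 per 100,000.
Difference = 506.4003 − 402.5896 = 103.8107.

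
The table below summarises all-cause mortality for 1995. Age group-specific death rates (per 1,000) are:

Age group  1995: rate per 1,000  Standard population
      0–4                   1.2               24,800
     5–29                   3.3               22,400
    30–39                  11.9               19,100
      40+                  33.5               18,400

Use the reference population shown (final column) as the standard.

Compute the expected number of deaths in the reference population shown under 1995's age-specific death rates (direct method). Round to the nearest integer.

Expected deaths = Σ (standard pop × age-specific rate ÷ 1,000)
= 24,800×1.2/1,000 + 22,400×3.3/1,000 + 19,100×11.9/1,000 + 18,400×33.5/1,000
= 29.76 + 73.92 + 227.29 + 616.40 = 947.37.

947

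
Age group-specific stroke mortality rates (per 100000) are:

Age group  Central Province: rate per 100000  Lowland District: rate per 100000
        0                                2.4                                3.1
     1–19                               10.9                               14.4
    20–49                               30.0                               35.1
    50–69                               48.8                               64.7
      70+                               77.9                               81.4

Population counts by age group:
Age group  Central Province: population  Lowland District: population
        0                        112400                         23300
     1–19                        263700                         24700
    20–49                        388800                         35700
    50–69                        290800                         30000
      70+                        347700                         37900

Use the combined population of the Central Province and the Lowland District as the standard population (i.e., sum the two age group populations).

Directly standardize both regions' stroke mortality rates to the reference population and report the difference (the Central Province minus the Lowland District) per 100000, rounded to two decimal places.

-6.25

Combined standard total = 1555000; weights = 0.0873, 0.1855, 0.2730, 0.2063, 0.2480.
The Central Province: 0.0873×2.4 + 0.1855×10.9 + 0.2730×30.0 + 0.2063×48.8 + 0.2480×77.9 = 39.8055 per 100000.
The Lowland District: 0.0873×3.1 + 0.1855×14.4 + 0.2730×35.1 + 0.2063×64.7 + 0.2480×81.4 = 46.0561 per 100000.
Difference = 39.8055 − 46.0561 = -6.2506.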